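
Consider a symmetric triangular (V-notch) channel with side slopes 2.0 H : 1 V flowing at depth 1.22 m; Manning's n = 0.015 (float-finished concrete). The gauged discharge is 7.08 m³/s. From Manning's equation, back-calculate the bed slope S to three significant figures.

A = z·y² = 2.0×1.22² = 2.977 m²
P = 2y√(1+z²) = 2×1.22×√(1+2.0²) = 5.456 m
R = A/P = 2.977/5.456 = 0.5456 m
S = (Q·n / (1·A·R^(2/3)))² = (7.08×0.015 / (1×2.977×0.6677))² = 0.002855

0.00285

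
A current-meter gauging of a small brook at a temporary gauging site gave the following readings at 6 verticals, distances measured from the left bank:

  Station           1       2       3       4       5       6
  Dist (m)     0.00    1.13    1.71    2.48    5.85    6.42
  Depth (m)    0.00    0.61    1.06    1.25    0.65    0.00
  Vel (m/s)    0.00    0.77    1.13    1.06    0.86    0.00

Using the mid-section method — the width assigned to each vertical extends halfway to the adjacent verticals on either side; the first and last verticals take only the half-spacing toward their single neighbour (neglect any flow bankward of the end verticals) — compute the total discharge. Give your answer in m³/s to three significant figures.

w_2 = (1.71 − 0.00)/2 = 0.855 m; q_2 = 0.77 × 0.61 × 0.855 = 0.4016 m³/s
w_3 = (2.48 − 1.13)/2 = 0.675 m; q_3 = 1.13 × 1.06 × 0.675 = 0.8085 m³/s
w_4 = (5.85 − 1.71)/2 = 2.07 m; q_4 = 1.06 × 1.25 × 2.07 = 2.743 m³/s
w_5 = (6.42 − 2.48)/2 = 1.97 m; q_5 = 0.86 × 0.65 × 1.97 = 1.101 m³/s
Stations 1, 6 contribute zero (depth or velocity is 0).
Q = Σ qᵢ = 5.054 m³/s

5.05 m³/s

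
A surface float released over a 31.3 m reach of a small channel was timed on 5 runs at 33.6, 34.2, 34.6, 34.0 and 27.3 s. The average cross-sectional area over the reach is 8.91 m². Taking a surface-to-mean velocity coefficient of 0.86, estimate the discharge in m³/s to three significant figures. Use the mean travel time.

7.33 m³/s

t̄ = (33.6 + 34.2 + 34.6 + 34.0 + 27.3) / 5 = 32.74 s
v_surface = L / t̄ = 31.3 / 32.74 = 0.9560 m/s
v_mean = 0.86 × 0.9560 = 0.8222 m/s
Q = A × v_mean = 8.91 × 0.8222 = 7.326 m³/s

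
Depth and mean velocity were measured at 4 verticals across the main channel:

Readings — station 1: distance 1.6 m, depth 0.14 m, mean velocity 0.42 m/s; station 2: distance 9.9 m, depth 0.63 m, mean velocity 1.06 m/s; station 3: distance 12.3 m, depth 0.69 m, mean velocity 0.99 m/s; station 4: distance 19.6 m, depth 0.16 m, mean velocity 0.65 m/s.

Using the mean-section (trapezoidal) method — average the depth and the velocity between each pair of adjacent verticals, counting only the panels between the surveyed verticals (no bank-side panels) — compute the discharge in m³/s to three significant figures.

6.53 m³/s

Panel 1-2: Δb = 8.3 m, d̄ = (0.14+0.63)/2 = 0.385, v̄ = (0.42+1.06)/2 = 0.74 → q = 8.3×0.385×0.74 = 2.365 m³/s
Panel 2-3: Δb = 2.4 m, d̄ = (0.63+0.69)/2 = 0.66, v̄ = (1.06+0.99)/2 = 1.025 → q = 2.4×0.66×1.025 = 1.624 m³/s
Panel 3-4: Δb = 7.3 m, d̄ = (0.69+0.16)/2 = 0.425, v̄ = (0.99+0.65)/2 = 0.82 → q = 7.3×0.425×0.82 = 2.544 m³/s
Q = Σ q = 6.532 m³/s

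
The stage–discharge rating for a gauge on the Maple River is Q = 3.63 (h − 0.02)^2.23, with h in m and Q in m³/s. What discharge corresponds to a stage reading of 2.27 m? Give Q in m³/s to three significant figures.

Q = 3.63 × (2.27 − 0.02)^2.23 = 3.63 × 2.25^2.23 = 22.14 m³/s

22.1 m³/s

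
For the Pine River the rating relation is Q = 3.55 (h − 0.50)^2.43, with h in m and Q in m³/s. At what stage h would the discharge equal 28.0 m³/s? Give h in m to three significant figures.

h − h₀ = (Q/C)^(1/b) = (28.0/3.55)^(1/2.43) = 2.339 m
h = 0.50 + 2.339 = 2.839 m

2.84 m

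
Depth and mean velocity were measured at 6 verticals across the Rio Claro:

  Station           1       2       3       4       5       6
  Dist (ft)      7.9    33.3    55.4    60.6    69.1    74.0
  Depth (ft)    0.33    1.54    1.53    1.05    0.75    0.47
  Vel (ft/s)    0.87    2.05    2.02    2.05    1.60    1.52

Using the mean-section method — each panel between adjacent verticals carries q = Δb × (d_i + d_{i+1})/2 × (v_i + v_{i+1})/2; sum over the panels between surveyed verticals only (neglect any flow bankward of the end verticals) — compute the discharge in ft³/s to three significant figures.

136 ft³/s

Panel 1-2: Δb = 25.4 ft, d̄ = (0.33+1.54)/2 = 0.935, v̄ = (0.87+2.05)/2 = 1.46 → q = 25.4×0.935×1.46 = 34.67 ft³/s
Panel 2-3: Δb = 22.1 ft, d̄ = (1.54+1.53)/2 = 1.535, v̄ = (2.05+2.02)/2 = 2.035 → q = 22.1×1.535×2.035 = 69.03 ft³/s
Panel 3-4: Δb = 5.2 ft, d̄ = (1.53+1.05)/2 = 1.29, v̄ = (2.02+2.05)/2 = 2.035 → q = 5.2×1.29×2.035 = 13.65 ft³/s
Panel 4-5: Δb = 8.5 ft, d̄ = (1.05+0.75)/2 = 0.9, v̄ = (2.05+1.60)/2 = 1.825 → q = 8.5×0.9×1.825 = 13.96 ft³/s
Panel 5-6: Δb = 4.9 ft, d̄ = (0.75+0.47)/2 = 0.61, v̄ = (1.60+1.52)/2 = 1.56 → q = 4.9×0.61×1.56 = 4.663 ft³/s
Q = Σ q = 136.0 ft³/s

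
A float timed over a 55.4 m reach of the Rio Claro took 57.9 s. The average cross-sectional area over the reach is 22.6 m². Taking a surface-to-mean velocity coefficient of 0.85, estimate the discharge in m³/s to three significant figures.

18.4 m³/s

v_surface = L / t̄ = 55.4 / 57.9 = 0.9568 m/s
v_mean = 0.85 × 0.9568 = 0.8133 m/s
Q = A × v_mean = 22.6 × 0.8133 = 18.38 m³/s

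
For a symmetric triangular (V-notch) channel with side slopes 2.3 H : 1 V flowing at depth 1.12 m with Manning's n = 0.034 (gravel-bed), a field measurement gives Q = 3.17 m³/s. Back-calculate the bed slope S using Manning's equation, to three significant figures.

0.00339

A = z·y² = 2.3×1.12² = 2.885 m²
P = 2y√(1+z²) = 2×1.12×√(1+2.3²) = 5.618 m
R = A/P = 2.885/5.618 = 0.5136 m
S = (Q·n / (1·A·R^(2/3)))² = (3.17×0.034 / (1×2.885×0.6413))² = 0.003393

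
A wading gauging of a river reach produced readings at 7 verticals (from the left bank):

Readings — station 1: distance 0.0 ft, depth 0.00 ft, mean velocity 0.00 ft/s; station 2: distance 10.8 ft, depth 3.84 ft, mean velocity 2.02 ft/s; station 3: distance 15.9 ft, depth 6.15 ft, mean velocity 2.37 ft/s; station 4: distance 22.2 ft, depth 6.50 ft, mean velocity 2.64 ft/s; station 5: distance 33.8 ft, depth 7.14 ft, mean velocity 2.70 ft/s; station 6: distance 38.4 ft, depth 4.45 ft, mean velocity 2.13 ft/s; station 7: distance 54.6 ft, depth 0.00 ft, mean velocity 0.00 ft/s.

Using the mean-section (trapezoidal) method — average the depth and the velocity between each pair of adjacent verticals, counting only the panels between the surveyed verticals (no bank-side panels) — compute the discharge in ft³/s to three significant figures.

Panel 1-2: Δb = 10.8 ft, d̄ = (0.00+3.84)/2 = 1.92, v̄ = (0.00+2.02)/2 = 1.01 → q = 10.8×1.92×1.01 = 20.94 ft³/s
Panel 2-3: Δb = 5.1 ft, d̄ = (3.84+6.15)/2 = 4.995, v̄ = (2.02+2.37)/2 = 2.195 → q = 5.1×4.995×2.195 = 55.92 ft³/s
Panel 3-4: Δb = 6.3 ft, d̄ = (6.15+6.50)/2 = 6.325, v̄ = (2.37+2.64)/2 = 2.505 → q = 6.3×6.325×2.505 = 99.82 ft³/s
Panel 4-5: Δb = 11.6 ft, d̄ = (6.50+7.14)/2 = 6.82, v̄ = (2.64+2.70)/2 = 2.67 → q = 11.6×6.82×2.67 = 211.2 ft³/s
Panel 5-6: Δb = 4.6 ft, d̄ = (7.14+4.45)/2 = 5.795, v̄ = (2.70+2.13)/2 = 2.415 → q = 4.6×5.795×2.415 = 64.38 ft³/s
Panel 6-7: Δb = 16.2 ft, d̄ = (4.45+0.00)/2 = 2.225, v̄ = (2.13+0.00)/2 = 1.065 → q = 16.2×2.225×1.065 = 38.39 ft³/s
Q = Σ q = 490.7 ft³/s

491 ft³/s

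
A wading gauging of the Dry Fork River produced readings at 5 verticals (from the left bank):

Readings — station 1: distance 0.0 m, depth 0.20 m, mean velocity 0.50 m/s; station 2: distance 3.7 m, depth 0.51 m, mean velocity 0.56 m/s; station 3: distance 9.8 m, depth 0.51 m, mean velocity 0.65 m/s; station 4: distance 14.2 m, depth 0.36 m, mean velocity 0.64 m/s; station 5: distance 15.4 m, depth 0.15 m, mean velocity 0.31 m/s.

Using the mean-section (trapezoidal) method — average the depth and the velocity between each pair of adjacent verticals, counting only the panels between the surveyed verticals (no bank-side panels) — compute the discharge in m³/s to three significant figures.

Panel 1-2: Δb = 3.7 m, d̄ = (0.20+0.51)/2 = 0.355, v̄ = (0.50+0.56)/2 = 0.53 → q = 3.7×0.355×0.53 = 0.6962 m³/s
Panel 2-3: Δb = 6.1 m, d̄ = (0.51+0.51)/2 = 0.51, v̄ = (0.56+0.65)/2 = 0.605 → q = 6.1×0.51×0.605 = 1.882 m³/s
Panel 3-4: Δb = 4.4 m, d̄ = (0.51+0.36)/2 = 0.435, v̄ = (0.65+0.64)/2 = 0.645 → q = 4.4×0.435×0.645 = 1.235 m³/s
Panel 4-5: Δb = 1.2 m, d̄ = (0.36+0.15)/2 = 0.255, v̄ = (0.64+0.31)/2 = 0.475 → q = 1.2×0.255×0.475 = 0.1454 m³/s
Q = Σ q = 3.958 m³/s

3.96 m³/s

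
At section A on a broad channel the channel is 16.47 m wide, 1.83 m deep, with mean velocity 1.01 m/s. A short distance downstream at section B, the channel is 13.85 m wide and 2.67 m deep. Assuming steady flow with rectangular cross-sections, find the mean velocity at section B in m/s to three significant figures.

Q = A₁V₁ = (16.47×1.83) × 1.01 = 30.44 m³/s
A₂ = 13.85 × 2.67 = 36.98 m²
V₂ = Q/A₂ = 30.44/36.98 = 0.8232 m/s

0.823 m/s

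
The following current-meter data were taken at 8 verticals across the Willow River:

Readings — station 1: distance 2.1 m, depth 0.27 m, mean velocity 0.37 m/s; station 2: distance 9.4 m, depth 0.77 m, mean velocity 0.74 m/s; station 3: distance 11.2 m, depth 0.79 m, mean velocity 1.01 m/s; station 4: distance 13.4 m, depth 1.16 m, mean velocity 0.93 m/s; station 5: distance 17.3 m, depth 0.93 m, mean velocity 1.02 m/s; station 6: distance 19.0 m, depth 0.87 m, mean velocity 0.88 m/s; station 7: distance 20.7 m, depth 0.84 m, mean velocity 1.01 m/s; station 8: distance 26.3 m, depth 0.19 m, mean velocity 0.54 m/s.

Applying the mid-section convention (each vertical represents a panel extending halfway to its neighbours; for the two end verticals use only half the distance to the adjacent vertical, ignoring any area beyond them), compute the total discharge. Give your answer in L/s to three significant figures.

15200 L/s

w_1 = (9.4 − 2.1)/2 = 3.65 m; q_1 = 0.37 × 0.27 × 3.65 = 0.3646 m³/s
w_2 = (11.2 − 2.1)/2 = 4.55 m; q_2 = 0.74 × 0.77 × 4.55 = 2.593 m³/s
w_3 = (13.4 − 9.4)/2 = 2 m; q_3 = 1.01 × 0.79 × 2 = 1.596 m³/s
w_4 = (17.3 − 11.2)/2 = 3.05 m; q_4 = 0.93 × 1.16 × 3.05 = 3.290 m³/s
w_5 = (19.0 − 13.4)/2 = 2.8 m; q_5 = 1.02 × 0.93 × 2.8 = 2.656 m³/s
w_6 = (20.7 − 17.3)/2 = 1.7 m; q_6 = 0.88 × 0.87 × 1.7 = 1.302 m³/s
w_7 = (26.3 − 19.0)/2 = 3.65 m; q_7 = 1.01 × 0.84 × 3.65 = 3.097 m³/s
w_8 = (26.3 − 20.7)/2 = 2.8 m; q_8 = 0.54 × 0.19 × 2.8 = 0.2873 m³/s
Q = Σ qᵢ = 15.18 m³/s
= 15.18 × 1000 = 15180 L/s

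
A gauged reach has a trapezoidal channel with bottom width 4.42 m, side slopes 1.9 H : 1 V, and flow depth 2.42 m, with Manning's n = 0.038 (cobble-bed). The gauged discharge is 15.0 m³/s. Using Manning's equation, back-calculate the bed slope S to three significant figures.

A = (b + z·y)·y = (4.42 + 1.9×2.42)×2.42 = 21.82 m²
P = b + 2y√(1+z²) = 4.42 + 2×2.42×√(1+1.9²) = 14.81 m
R = A/P = 21.82/14.81 = 1.473 m
S = (Q·n / (1·A·R^(2/3)))² = (15.0×0.038 / (1×21.82×1.295))² = 0.0004069

0.000407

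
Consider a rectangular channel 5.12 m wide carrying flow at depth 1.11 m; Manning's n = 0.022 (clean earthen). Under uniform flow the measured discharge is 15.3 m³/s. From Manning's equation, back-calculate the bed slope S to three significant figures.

A = b·y = 5.12 × 1.11 = 5.683 m²
P = b + 2y = 5.12 + 2×1.11 = 7.340 m
R = A/P = 5.683/7.340 = 0.7743 m
S = (Q·n / (1·A·R^(2/3)))² = (15.3×0.022 / (1×5.683×0.8432))² = 0.004934

0.00493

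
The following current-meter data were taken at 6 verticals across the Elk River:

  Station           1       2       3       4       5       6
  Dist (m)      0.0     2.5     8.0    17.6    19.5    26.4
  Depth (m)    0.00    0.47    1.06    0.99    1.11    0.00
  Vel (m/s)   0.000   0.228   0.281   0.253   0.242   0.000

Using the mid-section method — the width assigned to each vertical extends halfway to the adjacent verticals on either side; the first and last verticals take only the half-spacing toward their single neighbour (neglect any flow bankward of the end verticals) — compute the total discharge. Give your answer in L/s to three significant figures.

5300 L/s

w_2 = (8.0 − 0.0)/2 = 4 m; q_2 = 0.228 × 0.47 × 4 = 0.4286 m³/s
w_3 = (17.6 − 2.5)/2 = 7.55 m; q_3 = 0.281 × 1.06 × 7.55 = 2.249 m³/s
w_4 = (19.5 − 8.0)/2 = 5.75 m; q_4 = 0.253 × 0.99 × 5.75 = 1.440 m³/s
w_5 = (26.4 − 17.6)/2 = 4.4 m; q_5 = 0.242 × 1.11 × 4.4 = 1.182 m³/s
Stations 1, 6 contribute zero (depth or velocity is 0).
Q = Σ qᵢ = 5.300 m³/s
= 5.300 × 1000 = 5300 L/s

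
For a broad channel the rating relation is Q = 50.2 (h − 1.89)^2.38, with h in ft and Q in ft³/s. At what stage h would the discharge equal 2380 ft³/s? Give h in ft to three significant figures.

6.95 ft

h − h₀ = (Q/C)^(1/b) = (2380/50.2)^(1/2.38) = 5.060 ft
h = 1.89 + 5.060 = 6.950 ft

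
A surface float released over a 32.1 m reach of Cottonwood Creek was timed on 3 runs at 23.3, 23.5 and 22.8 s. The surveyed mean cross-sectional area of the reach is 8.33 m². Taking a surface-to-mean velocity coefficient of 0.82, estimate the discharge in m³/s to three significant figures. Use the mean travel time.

9.45 m³/s

t̄ = (23.3 + 23.5 + 22.8) / 3 = 23.2 s
v_surface = L / t̄ = 32.1 / 23.2 = 1.384 m/s
v_mean = 0.82 × 1.384 = 1.135 m/s
Q = A × v_mean = 8.33 × 1.135 = 9.451 m³/s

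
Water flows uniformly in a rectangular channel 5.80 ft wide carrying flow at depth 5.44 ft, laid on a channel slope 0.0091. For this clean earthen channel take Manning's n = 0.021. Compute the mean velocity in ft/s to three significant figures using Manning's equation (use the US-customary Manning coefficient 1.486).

A = b·y = 5.80 × 5.44 = 31.55 ft²
P = b + 2y = 5.80 + 2×5.44 = 16.68 ft
R = A/P = 31.55/16.68 = 1.892 ft
Q = (1.486/n)·A·R^(2/3)·S^(1/2) = (1.486/0.021) × 31.55 × 1.892^(2/3) × 0.0091^(1/2) = 325.8 ft³/s
V = Q/A = 325.8/31.55 = 10.32 ft/s

10.3 ft/s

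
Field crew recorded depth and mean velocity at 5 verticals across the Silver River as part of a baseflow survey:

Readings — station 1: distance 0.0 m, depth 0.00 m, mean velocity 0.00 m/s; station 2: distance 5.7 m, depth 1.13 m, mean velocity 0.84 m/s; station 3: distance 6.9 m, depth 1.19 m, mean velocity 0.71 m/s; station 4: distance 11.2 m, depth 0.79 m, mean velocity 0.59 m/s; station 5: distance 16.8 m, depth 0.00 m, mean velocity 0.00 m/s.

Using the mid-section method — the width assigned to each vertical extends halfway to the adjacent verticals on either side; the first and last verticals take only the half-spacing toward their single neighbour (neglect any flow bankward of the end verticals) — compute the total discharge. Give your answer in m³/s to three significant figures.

w_2 = (6.9 − 0.0)/2 = 3.45 m; q_2 = 0.84 × 1.13 × 3.45 = 3.275 m³/s
w_3 = (11.2 − 5.7)/2 = 2.75 m; q_3 = 0.71 × 1.19 × 2.75 = 2.323 m³/s
w_4 = (16.8 − 6.9)/2 = 4.95 m; q_4 = 0.59 × 0.79 × 4.95 = 2.307 m³/s
Stations 1, 5 contribute zero (depth or velocity is 0).
Q = Σ qᵢ = 7.905 m³/s

7.91 m³/s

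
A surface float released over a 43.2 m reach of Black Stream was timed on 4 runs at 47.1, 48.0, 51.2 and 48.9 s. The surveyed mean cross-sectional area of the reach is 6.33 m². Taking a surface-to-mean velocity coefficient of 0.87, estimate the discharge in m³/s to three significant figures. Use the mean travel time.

4.88 m³/s

t̄ = (47.1 + 48.0 + 51.2 + 48.9) / 4 = 48.8 s
v_surface = L / t̄ = 43.2 / 48.8 = 0.8852 m/s
v_mean = 0.87 × 0.8852 = 0.7702 m/s
Q = A × v_mean = 6.33 × 0.7702 = 4.875 m³/s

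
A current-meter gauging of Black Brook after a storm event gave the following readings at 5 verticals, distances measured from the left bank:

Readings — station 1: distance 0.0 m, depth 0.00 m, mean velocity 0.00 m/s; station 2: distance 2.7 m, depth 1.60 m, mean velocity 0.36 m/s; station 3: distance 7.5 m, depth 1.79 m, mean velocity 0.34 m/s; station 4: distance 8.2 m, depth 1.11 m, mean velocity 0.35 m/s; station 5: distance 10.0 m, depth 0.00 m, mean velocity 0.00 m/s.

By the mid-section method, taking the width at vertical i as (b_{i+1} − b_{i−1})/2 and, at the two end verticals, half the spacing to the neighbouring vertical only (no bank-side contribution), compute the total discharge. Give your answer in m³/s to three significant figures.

4.32 m³/s

w_2 = (7.5 − 0.0)/2 = 3.75 m; q_2 = 0.36 × 1.60 × 3.75 = 2.160 m³/s
w_3 = (8.2 − 2.7)/2 = 2.75 m; q_3 = 0.34 × 1.79 × 2.75 = 1.674 m³/s
w_4 = (10.0 − 7.5)/2 = 1.25 m; q_4 = 0.35 × 1.11 × 1.25 = 0.4856 m³/s
Stations 1, 5 contribute zero (depth or velocity is 0).
Q = Σ qᵢ = 4.319 m³/s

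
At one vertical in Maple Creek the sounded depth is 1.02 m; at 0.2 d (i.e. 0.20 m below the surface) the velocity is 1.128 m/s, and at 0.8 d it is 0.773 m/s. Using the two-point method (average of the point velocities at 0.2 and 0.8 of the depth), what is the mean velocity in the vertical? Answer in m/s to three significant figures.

v̄ = (1.128 + 0.773) / 2 = 0.9505 m/s

0.951 m/s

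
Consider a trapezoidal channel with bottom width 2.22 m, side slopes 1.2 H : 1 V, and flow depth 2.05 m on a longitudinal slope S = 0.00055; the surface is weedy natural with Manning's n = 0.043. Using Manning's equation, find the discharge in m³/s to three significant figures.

A = (b + z·y)·y = (2.22 + 1.2×2.05)×2.05 = 9.594 m²
P = b + 2y√(1+z²) = 2.22 + 2×2.05×√(1+1.2²) = 8.624 m
R = A/P = 9.594/8.624 = 1.112 m
Q = (1/n)·A·R^(2/3)·S^(1/2) = (1/0.043) × 9.594 × 1.112^(2/3) × 0.00055^(1/2) = 5.618 m³/s

5.62 m³/s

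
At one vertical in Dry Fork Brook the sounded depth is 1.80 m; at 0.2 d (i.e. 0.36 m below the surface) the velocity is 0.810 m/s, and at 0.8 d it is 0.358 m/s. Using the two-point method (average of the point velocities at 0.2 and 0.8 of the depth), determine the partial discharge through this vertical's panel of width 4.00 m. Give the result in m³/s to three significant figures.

v̄ = (0.810 + 0.358) / 2 = 0.5840 m/s
q = v̄ × d × w = 0.5840 × 1.80 × 4.00 = 4.205 m³/s

4.20 m³/s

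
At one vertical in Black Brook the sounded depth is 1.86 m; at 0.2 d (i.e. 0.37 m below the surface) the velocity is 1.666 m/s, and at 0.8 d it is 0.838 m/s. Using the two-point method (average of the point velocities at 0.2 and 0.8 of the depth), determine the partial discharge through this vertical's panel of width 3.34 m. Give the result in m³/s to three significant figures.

v̄ = (1.666 + 0.838) / 2 = 1.252 m/s
q = v̄ × d × w = 1.252 × 1.86 × 3.34 = 7.778 m³/s

7.78 m³/s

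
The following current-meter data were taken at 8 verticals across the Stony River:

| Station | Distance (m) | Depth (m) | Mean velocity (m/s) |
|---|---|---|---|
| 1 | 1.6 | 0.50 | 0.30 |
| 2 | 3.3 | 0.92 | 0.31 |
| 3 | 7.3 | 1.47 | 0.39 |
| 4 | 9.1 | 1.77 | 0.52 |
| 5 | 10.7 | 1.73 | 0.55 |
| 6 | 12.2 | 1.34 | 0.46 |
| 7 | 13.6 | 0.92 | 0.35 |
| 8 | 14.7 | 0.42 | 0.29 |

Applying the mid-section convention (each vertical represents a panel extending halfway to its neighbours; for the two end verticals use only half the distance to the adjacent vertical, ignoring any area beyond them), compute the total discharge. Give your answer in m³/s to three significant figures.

w_1 = (3.3 − 1.6)/2 = 0.85 m; q_1 = 0.30 × 0.50 × 0.85 = 0.1275 m³/s
w_2 = (7.3 − 1.6)/2 = 2.85 m; q_2 = 0.31 × 0.92 × 2.85 = 0.8128 m³/s
w_3 = (9.1 − 3.3)/2 = 2.9 m; q_3 = 0.39 × 1.47 × 2.9 = 1.663 m³/s
w_4 = (10.7 − 7.3)/2 = 1.7 m; q_4 = 0.52 × 1.77 × 1.7 = 1.565 m³/s
w_5 = (12.2 − 9.1)/2 = 1.55 m; q_5 = 0.55 × 1.73 × 1.55 = 1.475 m³/s
w_6 = (13.6 − 10.7)/2 = 1.45 m; q_6 = 0.46 × 1.34 × 1.45 = 0.8938 m³/s
w_7 = (14.7 − 12.2)/2 = 1.25 m; q_7 = 0.35 × 0.92 × 1.25 = 0.4025 m³/s
w_8 = (14.7 − 13.6)/2 = 0.55 m; q_8 = 0.29 × 0.42 × 0.55 = 0.06699 m³/s
Q = Σ qᵢ = 7.006 m³/s

7.01 m³/s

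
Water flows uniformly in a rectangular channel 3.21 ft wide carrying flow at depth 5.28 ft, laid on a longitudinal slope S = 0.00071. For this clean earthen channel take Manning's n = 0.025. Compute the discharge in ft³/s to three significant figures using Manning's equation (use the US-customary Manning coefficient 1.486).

A = b·y = 3.21 × 5.28 = 16.95 ft²
P = b + 2y = 3.21 + 2×5.28 = 13.77 ft
R = A/P = 16.95/13.77 = 1.231 ft
Q = (1.486/n)·A·R^(2/3)·S^(1/2) = (1.486/0.025) × 16.95 × 1.231^(2/3) × 0.00071^(1/2) = 30.83 ft³/s

30.8 ft³/s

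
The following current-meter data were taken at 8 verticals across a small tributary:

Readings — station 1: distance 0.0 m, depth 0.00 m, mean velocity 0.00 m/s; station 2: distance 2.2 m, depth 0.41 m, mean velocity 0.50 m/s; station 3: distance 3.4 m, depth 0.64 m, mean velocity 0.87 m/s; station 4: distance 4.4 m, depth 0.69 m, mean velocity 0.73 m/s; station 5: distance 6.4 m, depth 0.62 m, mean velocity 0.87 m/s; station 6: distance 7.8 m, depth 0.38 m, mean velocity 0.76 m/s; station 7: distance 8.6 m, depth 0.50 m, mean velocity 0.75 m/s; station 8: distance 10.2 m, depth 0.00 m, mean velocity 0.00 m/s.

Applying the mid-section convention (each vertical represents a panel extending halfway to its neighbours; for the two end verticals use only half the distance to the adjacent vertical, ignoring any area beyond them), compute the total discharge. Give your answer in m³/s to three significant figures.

3.40 m³/s

w_2 = (3.4 − 0.0)/2 = 1.7 m; q_2 = 0.50 × 0.41 × 1.7 = 0.3485 m³/s
w_3 = (4.4 − 2.2)/2 = 1.1 m; q_3 = 0.87 × 0.64 × 1.1 = 0.6125 m³/s
w_4 = (6.4 − 3.4)/2 = 1.5 m; q_4 = 0.73 × 0.69 × 1.5 = 0.7556 m³/s
w_5 = (7.8 − 4.4)/2 = 1.7 m; q_5 = 0.87 × 0.62 × 1.7 = 0.9170 m³/s
w_6 = (8.6 − 6.4)/2 = 1.1 m; q_6 = 0.76 × 0.38 × 1.1 = 0.3177 m³/s
w_7 = (10.2 − 7.8)/2 = 1.2 m; q_7 = 0.75 × 0.50 × 1.2 = 0.4500 m³/s
Stations 1, 8 contribute zero (depth or velocity is 0).
Q = Σ qᵢ = 3.401 m³/s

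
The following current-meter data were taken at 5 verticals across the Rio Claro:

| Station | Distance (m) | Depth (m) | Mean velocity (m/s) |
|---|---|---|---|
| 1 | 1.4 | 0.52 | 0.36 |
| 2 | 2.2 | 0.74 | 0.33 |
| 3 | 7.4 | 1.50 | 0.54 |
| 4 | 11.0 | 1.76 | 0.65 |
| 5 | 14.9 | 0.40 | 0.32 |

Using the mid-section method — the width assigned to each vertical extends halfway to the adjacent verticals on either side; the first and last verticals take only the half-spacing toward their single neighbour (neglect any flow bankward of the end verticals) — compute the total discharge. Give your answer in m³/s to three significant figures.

8.91 m³/s

w_1 = (2.2 − 1.4)/2 = 0.4 m; q_1 = 0.36 × 0.52 × 0.4 = 0.07488 m³/s
w_2 = (7.4 − 1.4)/2 = 3 m; q_2 = 0.33 × 0.74 × 3 = 0.7326 m³/s
w_3 = (11.0 − 2.2)/2 = 4.4 m; q_3 = 0.54 × 1.50 × 4.4 = 3.564 m³/s
w_4 = (14.9 − 7.4)/2 = 3.75 m; q_4 = 0.65 × 1.76 × 3.75 = 4.290 m³/s
w_5 = (14.9 − 11.0)/2 = 1.95 m; q_5 = 0.32 × 0.40 × 1.95 = 0.2496 m³/s
Q = Σ qᵢ = 8.911 m³/s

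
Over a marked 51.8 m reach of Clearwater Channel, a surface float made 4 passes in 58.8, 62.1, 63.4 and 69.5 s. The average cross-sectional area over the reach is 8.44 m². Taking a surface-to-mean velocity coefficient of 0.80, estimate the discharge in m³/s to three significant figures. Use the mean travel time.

5.51 m³/s

t̄ = (58.8 + 62.1 + 63.4 + 69.5) / 4 = 63.45 s
v_surface = L / t̄ = 51.8 / 63.45 = 0.8164 m/s
v_mean = 0.80 × 0.8164 = 0.6531 m/s
Q = A × v_mean = 8.44 × 0.6531 = 5.512 m³/s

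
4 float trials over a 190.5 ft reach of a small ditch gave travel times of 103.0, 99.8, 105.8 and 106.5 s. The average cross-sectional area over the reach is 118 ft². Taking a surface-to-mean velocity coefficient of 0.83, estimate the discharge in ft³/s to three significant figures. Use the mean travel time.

180 ft³/s

t̄ = (103.0 + 99.8 + 105.8 + 106.5) / 4 = 103.775 s
v_surface = L / t̄ = 190.5 / 103.775 = 1.836 ft/s
v_mean = 0.83 × 1.836 = 1.524 ft/s
Q = A × v_mean = 118 × 1.524 = 179.8 ft³/s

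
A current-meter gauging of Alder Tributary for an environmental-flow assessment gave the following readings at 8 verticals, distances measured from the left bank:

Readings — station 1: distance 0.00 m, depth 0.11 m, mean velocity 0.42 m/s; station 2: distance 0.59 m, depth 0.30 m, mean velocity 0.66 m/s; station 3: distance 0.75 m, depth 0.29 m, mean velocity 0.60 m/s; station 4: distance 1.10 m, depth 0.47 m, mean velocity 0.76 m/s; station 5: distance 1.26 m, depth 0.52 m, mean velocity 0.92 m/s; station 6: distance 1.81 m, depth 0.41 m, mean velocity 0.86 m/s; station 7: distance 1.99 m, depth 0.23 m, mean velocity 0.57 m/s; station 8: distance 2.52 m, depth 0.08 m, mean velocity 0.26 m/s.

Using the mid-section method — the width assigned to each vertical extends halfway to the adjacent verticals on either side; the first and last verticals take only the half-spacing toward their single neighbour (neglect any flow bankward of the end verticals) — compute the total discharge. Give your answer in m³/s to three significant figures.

w_1 = (0.59 − 0.00)/2 = 0.295 m; q_1 = 0.42 × 0.11 × 0.295 = 0.01363 m³/s
w_2 = (0.75 − 0.00)/2 = 0.375 m; q_2 = 0.66 × 0.30 × 0.375 = 0.07425 m³/s
w_3 = (1.10 − 0.59)/2 = 0.255 m; q_3 = 0.60 × 0.29 × 0.255 = 0.04437 m³/s
w_4 = (1.26 − 0.75)/2 = 0.255 m; q_4 = 0.76 × 0.47 × 0.255 = 0.09109 m³/s
w_5 = (1.81 − 1.10)/2 = 0.355 m; q_5 = 0.92 × 0.52 × 0.355 = 0.1698 m³/s
w_6 = (1.99 − 1.26)/2 = 0.365 m; q_6 = 0.86 × 0.41 × 0.365 = 0.1287 m³/s
w_7 = (2.52 − 1.81)/2 = 0.355 m; q_7 = 0.57 × 0.23 × 0.355 = 0.04654 m³/s
w_8 = (2.52 − 1.99)/2 = 0.265 m; q_8 = 0.26 × 0.08 × 0.265 = 0.005512 m³/s
Q = Σ qᵢ = 0.5739 m³/s

0.574 m³/s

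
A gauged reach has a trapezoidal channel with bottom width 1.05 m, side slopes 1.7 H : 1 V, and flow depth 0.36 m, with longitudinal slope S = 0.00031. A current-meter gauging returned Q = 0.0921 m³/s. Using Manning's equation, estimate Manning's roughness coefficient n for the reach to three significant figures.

A = (b + z·y)·y = (1.05 + 1.7×0.36)×0.36 = 0.5983 m²
P = b + 2y√(1+z²) = 1.05 + 2×0.36×√(1+1.7²) = 2.470 m
R = A/P = 0.5983/2.470 = 0.2422 m
n = (1/Q)·A·R^(2/3)·S^(1/2) = (1/0.0921) × 0.5983 × 0.3886 × 0.01761 = 0.04445

0.0444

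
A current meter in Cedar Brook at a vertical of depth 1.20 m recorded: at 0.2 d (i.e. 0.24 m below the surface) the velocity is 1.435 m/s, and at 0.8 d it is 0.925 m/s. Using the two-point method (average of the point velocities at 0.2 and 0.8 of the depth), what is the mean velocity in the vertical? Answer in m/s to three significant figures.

v̄ = (1.435 + 0.925) / 2 = 1.180 m/s

1.18 m/s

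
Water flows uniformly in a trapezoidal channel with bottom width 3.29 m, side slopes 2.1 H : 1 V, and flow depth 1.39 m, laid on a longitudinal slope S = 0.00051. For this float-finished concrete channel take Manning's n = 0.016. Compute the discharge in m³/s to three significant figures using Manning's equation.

11.2 m³/s

A = (b + z·y)·y = (3.29 + 2.1×1.39)×1.39 = 8.631 m²
P = b + 2y√(1+z²) = 3.29 + 2×1.39×√(1+2.1²) = 9.756 m
R = A/P = 8.631/9.756 = 0.8846 m
Q = (1/n)·A·R^(2/3)·S^(1/2) = (1/0.016) × 8.631 × 0.8846^(2/3) × 0.00051^(1/2) = 11.23 m³/s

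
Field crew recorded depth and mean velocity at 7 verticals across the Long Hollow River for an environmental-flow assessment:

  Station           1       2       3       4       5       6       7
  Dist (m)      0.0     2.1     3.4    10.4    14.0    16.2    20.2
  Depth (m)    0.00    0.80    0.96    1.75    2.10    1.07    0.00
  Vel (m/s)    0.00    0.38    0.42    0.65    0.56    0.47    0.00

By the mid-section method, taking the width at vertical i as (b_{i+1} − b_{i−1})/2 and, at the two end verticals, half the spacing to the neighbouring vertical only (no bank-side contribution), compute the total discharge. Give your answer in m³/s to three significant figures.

13.2 m³/s

w_2 = (3.4 − 0.0)/2 = 1.7 m; q_2 = 0.38 × 0.80 × 1.7 = 0.5168 m³/s
w_3 = (10.4 − 2.1)/2 = 4.15 m; q_3 = 0.42 × 0.96 × 4.15 = 1.673 m³/s
w_4 = (14.0 − 3.4)/2 = 5.3 m; q_4 = 0.65 × 1.75 × 5.3 = 6.029 m³/s
w_5 = (16.2 − 10.4)/2 = 2.9 m; q_5 = 0.56 × 2.10 × 2.9 = 3.410 m³/s
w_6 = (20.2 − 14.0)/2 = 3.1 m; q_6 = 0.47 × 1.07 × 3.1 = 1.559 m³/s
Stations 1, 7 contribute zero (depth or velocity is 0).
Q = Σ qᵢ = 13.19 m³/s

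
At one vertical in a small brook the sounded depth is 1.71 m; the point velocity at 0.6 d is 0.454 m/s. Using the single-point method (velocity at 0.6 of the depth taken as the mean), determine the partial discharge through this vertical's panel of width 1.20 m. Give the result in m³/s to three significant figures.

0.932 m³/s

v̄ = v₀.₆ = 0.454 m/s
q = v̄ × d × w = 0.4540 × 1.71 × 1.20 = 0.9316 m³/s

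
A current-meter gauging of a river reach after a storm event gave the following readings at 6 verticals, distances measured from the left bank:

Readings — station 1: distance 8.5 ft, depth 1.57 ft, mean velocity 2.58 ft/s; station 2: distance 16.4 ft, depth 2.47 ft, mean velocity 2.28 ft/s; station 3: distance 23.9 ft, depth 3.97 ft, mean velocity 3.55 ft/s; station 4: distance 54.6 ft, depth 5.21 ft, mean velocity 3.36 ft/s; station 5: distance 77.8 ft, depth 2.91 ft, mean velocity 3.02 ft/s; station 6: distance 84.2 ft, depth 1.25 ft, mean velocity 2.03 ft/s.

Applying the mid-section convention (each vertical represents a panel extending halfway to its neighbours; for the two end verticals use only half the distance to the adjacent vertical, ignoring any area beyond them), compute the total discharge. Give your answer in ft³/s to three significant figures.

w_1 = (16.4 − 8.5)/2 = 3.95 ft; q_1 = 2.58 × 1.57 × 3.95 = 16.00 ft³/s
w_2 = (23.9 − 8.5)/2 = 7.7 ft; q_2 = 2.28 × 2.47 × 7.7 = 43.36 ft³/s
w_3 = (54.6 − 16.4)/2 = 19.1 ft; q_3 = 3.55 × 3.97 × 19.1 = 269.2 ft³/s
w_4 = (77.8 − 23.9)/2 = 26.95 ft; q_4 = 3.36 × 5.21 × 26.95 = 471.8 ft³/s
w_5 = (84.2 − 54.6)/2 = 14.8 ft; q_5 = 3.02 × 2.91 × 14.8 = 130.1 ft³/s
w_6 = (84.2 − 77.8)/2 = 3.2 ft; q_6 = 2.03 × 1.25 × 3.2 = 8.120 ft³/s
Q = Σ qᵢ = 938.5 ft³/s

939 ft³/s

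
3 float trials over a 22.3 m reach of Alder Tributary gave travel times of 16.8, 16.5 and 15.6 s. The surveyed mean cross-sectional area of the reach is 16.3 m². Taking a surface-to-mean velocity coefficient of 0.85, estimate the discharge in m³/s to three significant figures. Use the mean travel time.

t̄ = (16.8 + 16.5 + 15.6) / 3 = 16.3 s
v_surface = L / t̄ = 22.3 / 16.3 = 1.368 m/s
v_mean = 0.85 × 1.368 = 1.163 m/s
Q = A × v_mean = 16.3 × 1.163 = 18.96 m³/s

19.0 m³/s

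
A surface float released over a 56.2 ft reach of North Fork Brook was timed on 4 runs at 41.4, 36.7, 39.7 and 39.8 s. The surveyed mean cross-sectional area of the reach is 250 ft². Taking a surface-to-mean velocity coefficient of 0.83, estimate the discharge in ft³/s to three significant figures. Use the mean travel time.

t̄ = (41.4 + 36.7 + 39.7 + 39.8) / 4 = 39.4 s
v_surface = L / t̄ = 56.2 / 39.4 = 1.426 ft/s
v_mean = 0.83 × 1.426 = 1.184 ft/s
Q = A × v_mean = 250 × 1.184 = 296.0 ft³/s

296 ft³/s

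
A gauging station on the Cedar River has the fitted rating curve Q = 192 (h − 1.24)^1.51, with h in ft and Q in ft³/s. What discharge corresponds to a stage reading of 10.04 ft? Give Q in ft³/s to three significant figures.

Q = 192 × (10.04 − 1.24)^1.51 = 192 × 8.8^1.51 = 5122 ft³/s

5120 ft³/s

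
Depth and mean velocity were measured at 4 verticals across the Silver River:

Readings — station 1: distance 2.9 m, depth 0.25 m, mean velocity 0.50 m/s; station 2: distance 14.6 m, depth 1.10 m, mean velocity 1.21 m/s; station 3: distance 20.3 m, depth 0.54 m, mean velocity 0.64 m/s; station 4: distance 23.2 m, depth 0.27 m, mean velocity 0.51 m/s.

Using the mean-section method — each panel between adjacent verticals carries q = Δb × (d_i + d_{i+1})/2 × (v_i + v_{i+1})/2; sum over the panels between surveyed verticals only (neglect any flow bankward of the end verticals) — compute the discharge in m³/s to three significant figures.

Panel 1-2: Δb = 11.7 m, d̄ = (0.25+1.10)/2 = 0.675, v̄ = (0.50+1.21)/2 = 0.855 → q = 11.7×0.675×0.855 = 6.752 m³/s
Panel 2-3: Δb = 5.7 m, d̄ = (1.10+0.54)/2 = 0.82, v̄ = (1.21+0.64)/2 = 0.925 → q = 5.7×0.82×0.925 = 4.323 m³/s
Panel 3-4: Δb = 2.9 m, d̄ = (0.54+0.27)/2 = 0.405, v̄ = (0.64+0.51)/2 = 0.575 → q = 2.9×0.405×0.575 = 0.6753 m³/s
Q = Σ q = 11.75 m³/s

11.8 m³/s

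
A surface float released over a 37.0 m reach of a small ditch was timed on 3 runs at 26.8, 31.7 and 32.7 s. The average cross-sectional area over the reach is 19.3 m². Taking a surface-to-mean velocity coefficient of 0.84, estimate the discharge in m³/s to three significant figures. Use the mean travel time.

t̄ = (26.8 + 31.7 + 32.7) / 3 = 30.4 s
v_surface = L / t̄ = 37.0 / 30.4 = 1.217 m/s
v_mean = 0.84 × 1.217 = 1.022 m/s
Q = A × v_mean = 19.3 × 1.022 = 19.73 m³/s

19.7 m³/s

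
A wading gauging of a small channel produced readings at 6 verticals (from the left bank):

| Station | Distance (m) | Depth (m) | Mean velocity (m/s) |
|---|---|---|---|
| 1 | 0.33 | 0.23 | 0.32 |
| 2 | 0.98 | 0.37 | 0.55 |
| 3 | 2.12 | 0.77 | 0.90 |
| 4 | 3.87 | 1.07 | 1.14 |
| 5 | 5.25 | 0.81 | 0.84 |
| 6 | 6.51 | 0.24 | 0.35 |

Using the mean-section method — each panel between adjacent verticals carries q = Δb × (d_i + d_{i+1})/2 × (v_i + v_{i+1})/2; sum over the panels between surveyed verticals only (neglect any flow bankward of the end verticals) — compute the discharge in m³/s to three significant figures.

3.88 m³/s

Panel 1-2: Δb = 0.65 m, d̄ = (0.23+0.37)/2 = 0.3, v̄ = (0.32+0.55)/2 = 0.435 → q = 0.65×0.3×0.435 = 0.08483 m³/s
Panel 2-3: Δb = 1.14 m, d̄ = (0.37+0.77)/2 = 0.57, v̄ = (0.55+0.90)/2 = 0.725 → q = 1.14×0.57×0.725 = 0.4711 m³/s
Panel 3-4: Δb = 1.75 m, d̄ = (0.77+1.07)/2 = 0.92, v̄ = (0.90+1.14)/2 = 1.02 → q = 1.75×0.92×1.02 = 1.642 m³/s
Panel 4-5: Δb = 1.38 m, d̄ = (1.07+0.81)/2 = 0.94, v̄ = (1.14+0.84)/2 = 0.99 → q = 1.38×0.94×0.99 = 1.284 m³/s
Panel 5-6: Δb = 1.26 m, d̄ = (0.81+0.24)/2 = 0.525, v̄ = (0.84+0.35)/2 = 0.595 → q = 1.26×0.525×0.595 = 0.3936 m³/s
Q = Σ q = 3.876 m³/s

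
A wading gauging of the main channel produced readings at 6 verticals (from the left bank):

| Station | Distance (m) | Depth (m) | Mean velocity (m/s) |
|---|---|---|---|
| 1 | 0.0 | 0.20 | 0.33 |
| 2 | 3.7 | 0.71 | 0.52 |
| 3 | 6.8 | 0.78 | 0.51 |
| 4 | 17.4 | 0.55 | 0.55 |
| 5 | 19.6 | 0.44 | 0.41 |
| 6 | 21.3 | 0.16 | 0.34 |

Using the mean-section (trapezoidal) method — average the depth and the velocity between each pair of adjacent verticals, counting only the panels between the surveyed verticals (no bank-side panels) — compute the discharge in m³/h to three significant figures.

Panel 1-2: Δb = 3.7 m, d̄ = (0.20+0.71)/2 = 0.455, v̄ = (0.33+0.52)/2 = 0.425 → q = 3.7×0.455×0.425 = 0.7155 m³/s
Panel 2-3: Δb = 3.1 m, d̄ = (0.71+0.78)/2 = 0.745, v̄ = (0.52+0.51)/2 = 0.515 → q = 3.1×0.745×0.515 = 1.189 m³/s
Panel 3-4: Δb = 10.6 m, d̄ = (0.78+0.55)/2 = 0.665, v̄ = (0.51+0.55)/2 = 0.53 → q = 10.6×0.665×0.53 = 3.736 m³/s
Panel 4-5: Δb = 2.2 m, d̄ = (0.55+0.44)/2 = 0.495, v̄ = (0.55+0.41)/2 = 0.48 → q = 2.2×0.495×0.48 = 0.5227 m³/s
Panel 5-6: Δb = 1.7 m, d̄ = (0.44+0.16)/2 = 0.3, v̄ = (0.41+0.34)/2 = 0.375 → q = 1.7×0.3×0.375 = 0.1913 m³/s
Q = Σ q = 6.355 m³/s
= 6.355 × 3600 = 22880 m³/h

22900 m³/h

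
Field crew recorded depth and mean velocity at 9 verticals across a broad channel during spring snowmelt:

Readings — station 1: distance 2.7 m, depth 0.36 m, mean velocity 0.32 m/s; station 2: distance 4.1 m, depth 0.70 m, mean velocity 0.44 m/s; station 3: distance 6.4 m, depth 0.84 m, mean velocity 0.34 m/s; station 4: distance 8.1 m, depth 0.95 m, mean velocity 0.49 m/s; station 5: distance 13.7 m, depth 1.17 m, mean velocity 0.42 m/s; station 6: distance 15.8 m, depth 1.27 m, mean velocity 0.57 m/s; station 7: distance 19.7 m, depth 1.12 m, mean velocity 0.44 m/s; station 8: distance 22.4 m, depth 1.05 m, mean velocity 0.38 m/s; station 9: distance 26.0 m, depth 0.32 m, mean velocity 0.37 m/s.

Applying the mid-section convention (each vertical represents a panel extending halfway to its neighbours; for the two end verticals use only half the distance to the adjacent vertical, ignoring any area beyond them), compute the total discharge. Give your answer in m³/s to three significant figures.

10.1 m³/s

w_1 = (4.1 − 2.7)/2 = 0.7 m; q_1 = 0.32 × 0.36 × 0.7 = 0.08064 m³/s
w_2 = (6.4 − 2.7)/2 = 1.85 m; q_2 = 0.44 × 0.70 × 1.85 = 0.5698 m³/s
w_3 = (8.1 − 4.1)/2 = 2 m; q_3 = 0.34 × 0.84 × 2 = 0.5712 m³/s
w_4 = (13.7 − 6.4)/2 = 3.65 m; q_4 = 0.49 × 0.95 × 3.65 = 1.699 m³/s
w_5 = (15.8 − 8.1)/2 = 3.85 m; q_5 = 0.42 × 1.17 × 3.85 = 1.892 m³/s
w_6 = (19.7 − 13.7)/2 = 3 m; q_6 = 0.57 × 1.27 × 3 = 2.172 m³/s
w_7 = (22.4 − 15.8)/2 = 3.3 m; q_7 = 0.44 × 1.12 × 3.3 = 1.626 m³/s
w_8 = (26.0 − 19.7)/2 = 3.15 m; q_8 = 0.38 × 1.05 × 3.15 = 1.257 m³/s
w_9 = (26.0 − 22.4)/2 = 1.8 m; q_9 = 0.37 × 0.32 × 1.8 = 0.2131 m³/s
Q = Σ qᵢ = 10.08 m³/s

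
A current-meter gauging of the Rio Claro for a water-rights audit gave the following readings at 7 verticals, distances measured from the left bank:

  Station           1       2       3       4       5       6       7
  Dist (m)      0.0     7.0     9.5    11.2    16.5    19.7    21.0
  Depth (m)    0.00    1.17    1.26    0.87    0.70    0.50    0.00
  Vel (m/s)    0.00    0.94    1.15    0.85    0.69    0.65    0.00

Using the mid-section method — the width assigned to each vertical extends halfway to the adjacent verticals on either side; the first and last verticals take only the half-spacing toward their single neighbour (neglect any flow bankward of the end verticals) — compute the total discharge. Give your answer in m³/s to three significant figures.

13.6 m³/s

w_2 = (9.5 − 0.0)/2 = 4.75 m; q_2 = 0.94 × 1.17 × 4.75 = 5.224 m³/s
w_3 = (11.2 − 7.0)/2 = 2.1 m; q_3 = 1.15 × 1.26 × 2.1 = 3.043 m³/s
w_4 = (16.5 − 9.5)/2 = 3.5 m; q_4 = 0.85 × 0.87 × 3.5 = 2.588 m³/s
w_5 = (19.7 − 11.2)/2 = 4.25 m; q_5 = 0.69 × 0.70 × 4.25 = 2.053 m³/s
w_6 = (21.0 − 16.5)/2 = 2.25 m; q_6 = 0.65 × 0.50 × 2.25 = 0.7313 m³/s
Stations 1, 7 contribute zero (depth or velocity is 0).
Q = Σ qᵢ = 13.64 m³/s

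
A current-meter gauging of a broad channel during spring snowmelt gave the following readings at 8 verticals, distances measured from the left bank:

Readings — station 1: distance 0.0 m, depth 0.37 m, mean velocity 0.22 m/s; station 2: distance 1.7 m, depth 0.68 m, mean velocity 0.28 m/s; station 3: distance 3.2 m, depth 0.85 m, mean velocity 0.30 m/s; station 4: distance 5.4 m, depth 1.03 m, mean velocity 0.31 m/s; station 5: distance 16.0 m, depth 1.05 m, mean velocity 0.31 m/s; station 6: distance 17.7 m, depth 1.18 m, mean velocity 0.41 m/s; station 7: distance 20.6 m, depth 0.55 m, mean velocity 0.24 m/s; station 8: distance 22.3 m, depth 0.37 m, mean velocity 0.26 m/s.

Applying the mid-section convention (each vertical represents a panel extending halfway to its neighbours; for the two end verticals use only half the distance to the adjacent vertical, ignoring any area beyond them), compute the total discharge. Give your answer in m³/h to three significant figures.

23000 m³/h

w_1 = (1.7 − 0.0)/2 = 0.85 m; q_1 = 0.22 × 0.37 × 0.85 = 0.06919 m³/s
w_2 = (3.2 − 0.0)/2 = 1.6 m; q_2 = 0.28 × 0.68 × 1.6 = 0.3046 m³/s
w_3 = (5.4 − 1.7)/2 = 1.85 m; q_3 = 0.30 × 0.85 × 1.85 = 0.4718 m³/s
w_4 = (16.0 − 3.2)/2 = 6.4 m; q_4 = 0.31 × 1.03 × 6.4 = 2.044 m³/s
w_5 = (17.7 − 5.4)/2 = 6.15 m; q_5 = 0.31 × 1.05 × 6.15 = 2.002 m³/s
w_6 = (20.6 − 16.0)/2 = 2.3 m; q_6 = 0.41 × 1.18 × 2.3 = 1.113 m³/s
w_7 = (22.3 − 17.7)/2 = 2.3 m; q_7 = 0.24 × 0.55 × 2.3 = 0.3036 m³/s
w_8 = (22.3 − 20.6)/2 = 0.85 m; q_8 = 0.26 × 0.37 × 0.85 = 0.08177 m³/s
Q = Σ qᵢ = 6.389 m³/s
= 6.389 × 3600 = 23000 m³/h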